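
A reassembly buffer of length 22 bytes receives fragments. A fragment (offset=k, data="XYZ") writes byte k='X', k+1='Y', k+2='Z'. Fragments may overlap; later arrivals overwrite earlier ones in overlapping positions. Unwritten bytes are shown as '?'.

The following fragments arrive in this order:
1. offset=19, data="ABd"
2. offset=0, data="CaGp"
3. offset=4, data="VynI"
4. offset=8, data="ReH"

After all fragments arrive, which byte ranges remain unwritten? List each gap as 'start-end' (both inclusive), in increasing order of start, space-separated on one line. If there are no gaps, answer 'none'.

Fragment 1: offset=19 len=3
Fragment 2: offset=0 len=4
Fragment 3: offset=4 len=4
Fragment 4: offset=8 len=3
Gaps: 11-18

Answer: 11-18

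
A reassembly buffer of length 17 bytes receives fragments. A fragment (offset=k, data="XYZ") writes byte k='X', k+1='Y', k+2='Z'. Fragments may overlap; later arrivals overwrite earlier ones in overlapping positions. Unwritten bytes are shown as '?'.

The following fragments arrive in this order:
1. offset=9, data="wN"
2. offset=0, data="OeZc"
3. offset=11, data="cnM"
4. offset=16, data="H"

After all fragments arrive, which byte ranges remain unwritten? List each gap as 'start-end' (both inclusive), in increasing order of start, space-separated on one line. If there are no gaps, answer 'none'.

Answer: 4-8 14-15

Derivation:
Fragment 1: offset=9 len=2
Fragment 2: offset=0 len=4
Fragment 3: offset=11 len=3
Fragment 4: offset=16 len=1
Gaps: 4-8 14-15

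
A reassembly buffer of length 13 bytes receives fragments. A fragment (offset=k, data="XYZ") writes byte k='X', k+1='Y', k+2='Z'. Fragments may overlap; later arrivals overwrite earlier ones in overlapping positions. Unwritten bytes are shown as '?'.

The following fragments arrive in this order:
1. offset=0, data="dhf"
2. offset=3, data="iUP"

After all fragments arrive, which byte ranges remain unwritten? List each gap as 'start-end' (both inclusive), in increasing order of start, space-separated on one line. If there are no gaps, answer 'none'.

Fragment 1: offset=0 len=3
Fragment 2: offset=3 len=3
Gaps: 6-12

Answer: 6-12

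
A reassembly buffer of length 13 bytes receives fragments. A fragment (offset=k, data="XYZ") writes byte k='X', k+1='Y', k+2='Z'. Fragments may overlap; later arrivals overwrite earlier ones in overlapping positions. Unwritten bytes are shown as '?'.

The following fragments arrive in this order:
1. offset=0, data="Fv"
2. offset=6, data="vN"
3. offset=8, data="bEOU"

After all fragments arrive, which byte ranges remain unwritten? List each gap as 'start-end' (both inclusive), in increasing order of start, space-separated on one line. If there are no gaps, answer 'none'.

Answer: 2-5 12-12

Derivation:
Fragment 1: offset=0 len=2
Fragment 2: offset=6 len=2
Fragment 3: offset=8 len=4
Gaps: 2-5 12-12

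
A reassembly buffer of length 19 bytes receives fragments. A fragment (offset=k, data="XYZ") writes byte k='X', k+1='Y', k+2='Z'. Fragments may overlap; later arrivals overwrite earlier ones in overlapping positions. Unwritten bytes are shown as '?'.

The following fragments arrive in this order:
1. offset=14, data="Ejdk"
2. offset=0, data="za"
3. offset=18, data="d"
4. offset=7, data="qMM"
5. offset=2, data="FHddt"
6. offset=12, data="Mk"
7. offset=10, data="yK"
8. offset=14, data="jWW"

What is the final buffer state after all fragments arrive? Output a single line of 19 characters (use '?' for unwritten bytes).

Answer: zaFHddtqMMyKMkjWWkd

Derivation:
Fragment 1: offset=14 data="Ejdk" -> buffer=??????????????Ejdk?
Fragment 2: offset=0 data="za" -> buffer=za????????????Ejdk?
Fragment 3: offset=18 data="d" -> buffer=za????????????Ejdkd
Fragment 4: offset=7 data="qMM" -> buffer=za?????qMM????Ejdkd
Fragment 5: offset=2 data="FHddt" -> buffer=zaFHddtqMM????Ejdkd
Fragment 6: offset=12 data="Mk" -> buffer=zaFHddtqMM??MkEjdkd
Fragment 7: offset=10 data="yK" -> buffer=zaFHddtqMMyKMkEjdkd
Fragment 8: offset=14 data="jWW" -> buffer=zaFHddtqMMyKMkjWWkd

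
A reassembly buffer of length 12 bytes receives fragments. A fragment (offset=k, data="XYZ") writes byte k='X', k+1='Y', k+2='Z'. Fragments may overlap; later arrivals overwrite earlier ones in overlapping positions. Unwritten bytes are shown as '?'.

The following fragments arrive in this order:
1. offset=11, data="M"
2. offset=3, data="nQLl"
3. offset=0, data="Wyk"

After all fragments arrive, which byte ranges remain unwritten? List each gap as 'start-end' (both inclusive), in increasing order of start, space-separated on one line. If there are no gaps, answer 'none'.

Fragment 1: offset=11 len=1
Fragment 2: offset=3 len=4
Fragment 3: offset=0 len=3
Gaps: 7-10

Answer: 7-10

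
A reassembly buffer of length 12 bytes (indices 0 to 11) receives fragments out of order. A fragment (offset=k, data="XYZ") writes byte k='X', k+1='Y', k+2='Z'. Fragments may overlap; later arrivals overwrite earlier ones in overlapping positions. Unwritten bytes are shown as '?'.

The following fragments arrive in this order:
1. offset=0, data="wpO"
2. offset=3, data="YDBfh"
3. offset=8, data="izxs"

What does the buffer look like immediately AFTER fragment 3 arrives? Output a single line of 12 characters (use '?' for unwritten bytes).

Fragment 1: offset=0 data="wpO" -> buffer=wpO?????????
Fragment 2: offset=3 data="YDBfh" -> buffer=wpOYDBfh????
Fragment 3: offset=8 data="izxs" -> buffer=wpOYDBfhizxs

Answer: wpOYDBfhizxs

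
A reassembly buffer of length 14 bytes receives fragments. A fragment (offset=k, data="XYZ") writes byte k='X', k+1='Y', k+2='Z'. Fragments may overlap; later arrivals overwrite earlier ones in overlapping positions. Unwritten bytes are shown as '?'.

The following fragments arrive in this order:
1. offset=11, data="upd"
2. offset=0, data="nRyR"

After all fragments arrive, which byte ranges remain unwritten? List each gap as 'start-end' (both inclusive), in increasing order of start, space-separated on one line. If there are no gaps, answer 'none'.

Answer: 4-10

Derivation:
Fragment 1: offset=11 len=3
Fragment 2: offset=0 len=4
Gaps: 4-10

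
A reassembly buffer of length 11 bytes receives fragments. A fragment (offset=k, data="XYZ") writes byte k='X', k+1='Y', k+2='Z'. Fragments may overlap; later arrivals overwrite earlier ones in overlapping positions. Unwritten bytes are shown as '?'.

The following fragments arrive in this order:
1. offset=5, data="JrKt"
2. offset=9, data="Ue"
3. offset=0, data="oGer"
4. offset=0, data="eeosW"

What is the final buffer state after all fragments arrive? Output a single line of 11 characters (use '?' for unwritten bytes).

Fragment 1: offset=5 data="JrKt" -> buffer=?????JrKt??
Fragment 2: offset=9 data="Ue" -> buffer=?????JrKtUe
Fragment 3: offset=0 data="oGer" -> buffer=oGer?JrKtUe
Fragment 4: offset=0 data="eeosW" -> buffer=eeosWJrKtUe

Answer: eeosWJrKtUe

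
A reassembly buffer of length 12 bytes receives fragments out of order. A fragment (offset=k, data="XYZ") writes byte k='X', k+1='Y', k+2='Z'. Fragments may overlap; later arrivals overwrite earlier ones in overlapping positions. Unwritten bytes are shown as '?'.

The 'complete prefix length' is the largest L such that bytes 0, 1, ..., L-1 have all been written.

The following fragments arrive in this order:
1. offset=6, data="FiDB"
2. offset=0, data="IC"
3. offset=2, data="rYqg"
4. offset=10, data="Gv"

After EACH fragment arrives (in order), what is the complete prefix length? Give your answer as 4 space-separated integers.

Fragment 1: offset=6 data="FiDB" -> buffer=??????FiDB?? -> prefix_len=0
Fragment 2: offset=0 data="IC" -> buffer=IC????FiDB?? -> prefix_len=2
Fragment 3: offset=2 data="rYqg" -> buffer=ICrYqgFiDB?? -> prefix_len=10
Fragment 4: offset=10 data="Gv" -> buffer=ICrYqgFiDBGv -> prefix_len=12

Answer: 0 2 10 12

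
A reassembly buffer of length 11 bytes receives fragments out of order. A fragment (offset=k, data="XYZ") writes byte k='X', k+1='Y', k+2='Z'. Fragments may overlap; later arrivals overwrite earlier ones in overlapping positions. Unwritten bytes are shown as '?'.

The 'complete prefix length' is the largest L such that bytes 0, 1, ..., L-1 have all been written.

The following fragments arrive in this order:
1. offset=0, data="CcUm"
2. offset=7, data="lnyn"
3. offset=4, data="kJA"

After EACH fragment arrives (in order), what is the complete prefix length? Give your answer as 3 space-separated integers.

Answer: 4 4 11

Derivation:
Fragment 1: offset=0 data="CcUm" -> buffer=CcUm??????? -> prefix_len=4
Fragment 2: offset=7 data="lnyn" -> buffer=CcUm???lnyn -> prefix_len=4
Fragment 3: offset=4 data="kJA" -> buffer=CcUmkJAlnyn -> prefix_len=11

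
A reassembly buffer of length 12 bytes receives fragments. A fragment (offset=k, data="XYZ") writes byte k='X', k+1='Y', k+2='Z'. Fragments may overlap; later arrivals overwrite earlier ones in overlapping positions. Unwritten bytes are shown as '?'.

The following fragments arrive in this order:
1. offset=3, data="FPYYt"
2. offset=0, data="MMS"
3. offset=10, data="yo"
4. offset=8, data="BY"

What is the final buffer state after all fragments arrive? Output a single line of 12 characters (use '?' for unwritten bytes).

Fragment 1: offset=3 data="FPYYt" -> buffer=???FPYYt????
Fragment 2: offset=0 data="MMS" -> buffer=MMSFPYYt????
Fragment 3: offset=10 data="yo" -> buffer=MMSFPYYt??yo
Fragment 4: offset=8 data="BY" -> buffer=MMSFPYYtBYyo

Answer: MMSFPYYtBYyo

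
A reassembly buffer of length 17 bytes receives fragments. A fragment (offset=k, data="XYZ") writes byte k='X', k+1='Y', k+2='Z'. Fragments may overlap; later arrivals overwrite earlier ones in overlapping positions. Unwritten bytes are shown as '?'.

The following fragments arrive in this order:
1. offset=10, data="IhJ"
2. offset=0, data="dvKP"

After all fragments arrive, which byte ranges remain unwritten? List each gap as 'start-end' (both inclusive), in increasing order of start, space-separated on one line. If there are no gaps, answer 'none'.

Answer: 4-9 13-16

Derivation:
Fragment 1: offset=10 len=3
Fragment 2: offset=0 len=4
Gaps: 4-9 13-16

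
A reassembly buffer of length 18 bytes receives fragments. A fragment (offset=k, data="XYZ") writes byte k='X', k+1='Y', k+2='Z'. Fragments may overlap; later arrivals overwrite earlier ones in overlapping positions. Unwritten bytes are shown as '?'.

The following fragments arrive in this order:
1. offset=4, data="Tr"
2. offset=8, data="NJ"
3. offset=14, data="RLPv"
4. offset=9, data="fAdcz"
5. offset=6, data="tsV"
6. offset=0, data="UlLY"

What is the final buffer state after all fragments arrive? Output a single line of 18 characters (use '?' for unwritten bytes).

Answer: UlLYTrtsVfAdczRLPv

Derivation:
Fragment 1: offset=4 data="Tr" -> buffer=????Tr????????????
Fragment 2: offset=8 data="NJ" -> buffer=????Tr??NJ????????
Fragment 3: offset=14 data="RLPv" -> buffer=????Tr??NJ????RLPv
Fragment 4: offset=9 data="fAdcz" -> buffer=????Tr??NfAdczRLPv
Fragment 5: offset=6 data="tsV" -> buffer=????TrtsVfAdczRLPv
Fragment 6: offset=0 data="UlLY" -> buffer=UlLYTrtsVfAdczRLPv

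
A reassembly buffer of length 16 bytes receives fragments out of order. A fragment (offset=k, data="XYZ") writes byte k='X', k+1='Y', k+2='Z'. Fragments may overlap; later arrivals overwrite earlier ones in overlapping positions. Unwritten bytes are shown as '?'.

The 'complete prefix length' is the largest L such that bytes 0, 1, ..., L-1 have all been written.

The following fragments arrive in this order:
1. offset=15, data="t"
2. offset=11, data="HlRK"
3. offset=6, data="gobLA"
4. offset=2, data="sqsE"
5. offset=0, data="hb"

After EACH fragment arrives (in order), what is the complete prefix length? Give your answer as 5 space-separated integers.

Answer: 0 0 0 0 16

Derivation:
Fragment 1: offset=15 data="t" -> buffer=???????????????t -> prefix_len=0
Fragment 2: offset=11 data="HlRK" -> buffer=???????????HlRKt -> prefix_len=0
Fragment 3: offset=6 data="gobLA" -> buffer=??????gobLAHlRKt -> prefix_len=0
Fragment 4: offset=2 data="sqsE" -> buffer=??sqsEgobLAHlRKt -> prefix_len=0
Fragment 5: offset=0 data="hb" -> buffer=hbsqsEgobLAHlRKt -> prefix_len=16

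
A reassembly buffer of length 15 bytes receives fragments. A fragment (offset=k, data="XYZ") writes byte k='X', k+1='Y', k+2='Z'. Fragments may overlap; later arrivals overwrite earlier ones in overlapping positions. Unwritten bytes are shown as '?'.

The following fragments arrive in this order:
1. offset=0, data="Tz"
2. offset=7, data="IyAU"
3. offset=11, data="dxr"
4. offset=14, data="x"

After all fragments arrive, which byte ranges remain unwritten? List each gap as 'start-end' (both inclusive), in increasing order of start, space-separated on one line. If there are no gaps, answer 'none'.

Fragment 1: offset=0 len=2
Fragment 2: offset=7 len=4
Fragment 3: offset=11 len=3
Fragment 4: offset=14 len=1
Gaps: 2-6

Answer: 2-6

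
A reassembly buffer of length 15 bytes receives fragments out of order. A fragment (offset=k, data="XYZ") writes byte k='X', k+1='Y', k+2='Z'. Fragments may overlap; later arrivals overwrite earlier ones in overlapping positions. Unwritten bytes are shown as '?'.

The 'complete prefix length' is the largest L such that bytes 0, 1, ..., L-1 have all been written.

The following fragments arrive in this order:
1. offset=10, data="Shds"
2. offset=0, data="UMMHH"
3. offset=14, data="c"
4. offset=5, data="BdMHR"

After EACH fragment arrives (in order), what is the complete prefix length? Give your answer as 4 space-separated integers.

Fragment 1: offset=10 data="Shds" -> buffer=??????????Shds? -> prefix_len=0
Fragment 2: offset=0 data="UMMHH" -> buffer=UMMHH?????Shds? -> prefix_len=5
Fragment 3: offset=14 data="c" -> buffer=UMMHH?????Shdsc -> prefix_len=5
Fragment 4: offset=5 data="BdMHR" -> buffer=UMMHHBdMHRShdsc -> prefix_len=15

Answer: 0 5 5 15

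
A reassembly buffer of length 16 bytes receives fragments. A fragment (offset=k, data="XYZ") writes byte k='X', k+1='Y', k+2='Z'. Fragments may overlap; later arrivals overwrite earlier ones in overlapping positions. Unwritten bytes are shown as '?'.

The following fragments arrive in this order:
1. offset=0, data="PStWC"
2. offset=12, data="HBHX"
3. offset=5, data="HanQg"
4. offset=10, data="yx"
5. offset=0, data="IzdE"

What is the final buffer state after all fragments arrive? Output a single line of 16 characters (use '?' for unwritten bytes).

Fragment 1: offset=0 data="PStWC" -> buffer=PStWC???????????
Fragment 2: offset=12 data="HBHX" -> buffer=PStWC???????HBHX
Fragment 3: offset=5 data="HanQg" -> buffer=PStWCHanQg??HBHX
Fragment 4: offset=10 data="yx" -> buffer=PStWCHanQgyxHBHX
Fragment 5: offset=0 data="IzdE" -> buffer=IzdECHanQgyxHBHX

Answer: IzdECHanQgyxHBHX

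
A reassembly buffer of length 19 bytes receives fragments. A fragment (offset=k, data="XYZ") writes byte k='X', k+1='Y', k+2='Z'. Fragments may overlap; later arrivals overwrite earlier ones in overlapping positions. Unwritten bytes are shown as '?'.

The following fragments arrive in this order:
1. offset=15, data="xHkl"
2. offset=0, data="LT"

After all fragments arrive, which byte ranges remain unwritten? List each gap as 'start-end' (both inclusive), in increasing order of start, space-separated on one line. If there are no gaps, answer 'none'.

Fragment 1: offset=15 len=4
Fragment 2: offset=0 len=2
Gaps: 2-14

Answer: 2-14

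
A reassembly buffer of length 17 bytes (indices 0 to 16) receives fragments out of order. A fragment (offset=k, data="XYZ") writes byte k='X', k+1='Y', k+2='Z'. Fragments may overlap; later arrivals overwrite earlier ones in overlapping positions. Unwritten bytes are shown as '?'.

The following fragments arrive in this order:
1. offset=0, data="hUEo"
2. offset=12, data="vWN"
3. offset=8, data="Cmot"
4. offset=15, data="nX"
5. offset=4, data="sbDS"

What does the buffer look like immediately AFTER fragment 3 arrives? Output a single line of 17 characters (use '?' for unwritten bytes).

Answer: hUEo????CmotvWN??

Derivation:
Fragment 1: offset=0 data="hUEo" -> buffer=hUEo?????????????
Fragment 2: offset=12 data="vWN" -> buffer=hUEo????????vWN??
Fragment 3: offset=8 data="Cmot" -> buffer=hUEo????CmotvWN??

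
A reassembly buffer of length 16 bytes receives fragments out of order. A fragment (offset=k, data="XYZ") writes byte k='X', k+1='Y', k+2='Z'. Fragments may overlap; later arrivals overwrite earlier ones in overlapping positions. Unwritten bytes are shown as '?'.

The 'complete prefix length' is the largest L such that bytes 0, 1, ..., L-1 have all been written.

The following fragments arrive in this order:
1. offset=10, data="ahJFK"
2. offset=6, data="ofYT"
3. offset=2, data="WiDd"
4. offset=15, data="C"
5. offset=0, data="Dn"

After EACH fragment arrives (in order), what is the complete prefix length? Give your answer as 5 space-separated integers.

Answer: 0 0 0 0 16

Derivation:
Fragment 1: offset=10 data="ahJFK" -> buffer=??????????ahJFK? -> prefix_len=0
Fragment 2: offset=6 data="ofYT" -> buffer=??????ofYTahJFK? -> prefix_len=0
Fragment 3: offset=2 data="WiDd" -> buffer=??WiDdofYTahJFK? -> prefix_len=0
Fragment 4: offset=15 data="C" -> buffer=??WiDdofYTahJFKC -> prefix_len=0
Fragment 5: offset=0 data="Dn" -> buffer=DnWiDdofYTahJFKC -> prefix_len=16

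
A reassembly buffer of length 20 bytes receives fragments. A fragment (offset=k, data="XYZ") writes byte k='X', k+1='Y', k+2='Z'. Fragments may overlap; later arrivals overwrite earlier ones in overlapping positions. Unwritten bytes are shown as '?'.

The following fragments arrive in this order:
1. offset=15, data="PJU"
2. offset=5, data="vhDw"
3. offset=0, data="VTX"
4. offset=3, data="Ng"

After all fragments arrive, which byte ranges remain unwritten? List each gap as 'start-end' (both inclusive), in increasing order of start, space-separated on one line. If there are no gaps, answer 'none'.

Fragment 1: offset=15 len=3
Fragment 2: offset=5 len=4
Fragment 3: offset=0 len=3
Fragment 4: offset=3 len=2
Gaps: 9-14 18-19

Answer: 9-14 18-19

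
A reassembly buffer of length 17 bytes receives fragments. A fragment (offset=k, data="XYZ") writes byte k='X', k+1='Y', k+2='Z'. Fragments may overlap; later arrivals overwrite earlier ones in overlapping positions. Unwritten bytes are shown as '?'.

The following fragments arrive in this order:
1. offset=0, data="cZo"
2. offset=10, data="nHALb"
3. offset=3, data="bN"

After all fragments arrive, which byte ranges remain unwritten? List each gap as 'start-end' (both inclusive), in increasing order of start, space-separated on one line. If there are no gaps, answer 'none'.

Answer: 5-9 15-16

Derivation:
Fragment 1: offset=0 len=3
Fragment 2: offset=10 len=5
Fragment 3: offset=3 len=2
Gaps: 5-9 15-16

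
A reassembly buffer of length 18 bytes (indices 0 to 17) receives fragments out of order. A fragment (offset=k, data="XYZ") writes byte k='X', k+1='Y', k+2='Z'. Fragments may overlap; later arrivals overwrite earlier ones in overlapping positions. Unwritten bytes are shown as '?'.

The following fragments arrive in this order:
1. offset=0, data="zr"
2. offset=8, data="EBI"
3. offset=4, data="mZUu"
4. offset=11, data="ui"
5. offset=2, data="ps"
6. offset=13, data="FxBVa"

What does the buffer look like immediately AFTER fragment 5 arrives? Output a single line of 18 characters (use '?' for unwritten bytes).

Fragment 1: offset=0 data="zr" -> buffer=zr????????????????
Fragment 2: offset=8 data="EBI" -> buffer=zr??????EBI???????
Fragment 3: offset=4 data="mZUu" -> buffer=zr??mZUuEBI???????
Fragment 4: offset=11 data="ui" -> buffer=zr??mZUuEBIui?????
Fragment 5: offset=2 data="ps" -> buffer=zrpsmZUuEBIui?????

Answer: zrpsmZUuEBIui?????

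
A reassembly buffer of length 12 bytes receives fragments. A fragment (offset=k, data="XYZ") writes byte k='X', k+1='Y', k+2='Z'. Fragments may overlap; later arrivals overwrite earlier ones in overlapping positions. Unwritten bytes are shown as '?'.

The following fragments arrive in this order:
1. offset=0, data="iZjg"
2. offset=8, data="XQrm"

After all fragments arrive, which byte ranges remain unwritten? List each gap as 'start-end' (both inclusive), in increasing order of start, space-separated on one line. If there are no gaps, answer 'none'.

Answer: 4-7

Derivation:
Fragment 1: offset=0 len=4
Fragment 2: offset=8 len=4
Gaps: 4-7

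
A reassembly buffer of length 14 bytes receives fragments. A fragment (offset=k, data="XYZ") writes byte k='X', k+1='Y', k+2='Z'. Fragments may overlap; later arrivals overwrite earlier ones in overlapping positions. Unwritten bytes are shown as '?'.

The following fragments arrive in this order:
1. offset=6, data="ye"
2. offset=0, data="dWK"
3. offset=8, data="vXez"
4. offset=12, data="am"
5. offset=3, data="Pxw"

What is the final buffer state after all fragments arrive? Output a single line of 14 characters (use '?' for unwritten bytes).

Fragment 1: offset=6 data="ye" -> buffer=??????ye??????
Fragment 2: offset=0 data="dWK" -> buffer=dWK???ye??????
Fragment 3: offset=8 data="vXez" -> buffer=dWK???yevXez??
Fragment 4: offset=12 data="am" -> buffer=dWK???yevXezam
Fragment 5: offset=3 data="Pxw" -> buffer=dWKPxwyevXezam

Answer: dWKPxwyevXezam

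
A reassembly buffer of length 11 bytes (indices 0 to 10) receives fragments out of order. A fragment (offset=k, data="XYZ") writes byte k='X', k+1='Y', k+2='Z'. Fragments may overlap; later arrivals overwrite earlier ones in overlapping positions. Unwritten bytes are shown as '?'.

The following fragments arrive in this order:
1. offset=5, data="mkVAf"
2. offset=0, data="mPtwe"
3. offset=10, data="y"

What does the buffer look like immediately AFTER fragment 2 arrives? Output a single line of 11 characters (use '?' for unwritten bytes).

Answer: mPtwemkVAf?

Derivation:
Fragment 1: offset=5 data="mkVAf" -> buffer=?????mkVAf?
Fragment 2: offset=0 data="mPtwe" -> buffer=mPtwemkVAf?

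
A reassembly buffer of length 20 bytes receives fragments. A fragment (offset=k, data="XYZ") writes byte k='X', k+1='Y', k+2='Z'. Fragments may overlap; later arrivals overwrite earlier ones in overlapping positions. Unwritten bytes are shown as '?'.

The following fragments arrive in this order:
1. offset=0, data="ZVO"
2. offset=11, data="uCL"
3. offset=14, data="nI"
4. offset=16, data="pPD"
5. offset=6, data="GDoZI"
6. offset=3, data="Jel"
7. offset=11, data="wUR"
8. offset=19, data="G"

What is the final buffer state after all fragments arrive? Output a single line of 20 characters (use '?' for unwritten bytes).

Answer: ZVOJelGDoZIwURnIpPDG

Derivation:
Fragment 1: offset=0 data="ZVO" -> buffer=ZVO?????????????????
Fragment 2: offset=11 data="uCL" -> buffer=ZVO????????uCL??????
Fragment 3: offset=14 data="nI" -> buffer=ZVO????????uCLnI????
Fragment 4: offset=16 data="pPD" -> buffer=ZVO????????uCLnIpPD?
Fragment 5: offset=6 data="GDoZI" -> buffer=ZVO???GDoZIuCLnIpPD?
Fragment 6: offset=3 data="Jel" -> buffer=ZVOJelGDoZIuCLnIpPD?
Fragment 7: offset=11 data="wUR" -> buffer=ZVOJelGDoZIwURnIpPD?
Fragment 8: offset=19 data="G" -> buffer=ZVOJelGDoZIwURnIpPDG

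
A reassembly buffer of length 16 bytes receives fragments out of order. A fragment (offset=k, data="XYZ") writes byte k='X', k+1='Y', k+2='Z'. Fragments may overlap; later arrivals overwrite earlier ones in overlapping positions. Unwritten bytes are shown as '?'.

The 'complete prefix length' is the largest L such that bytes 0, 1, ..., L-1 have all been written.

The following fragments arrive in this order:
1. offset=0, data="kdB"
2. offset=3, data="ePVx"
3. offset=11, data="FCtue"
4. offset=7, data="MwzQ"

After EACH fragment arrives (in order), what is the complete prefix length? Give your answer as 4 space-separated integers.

Answer: 3 7 7 16

Derivation:
Fragment 1: offset=0 data="kdB" -> buffer=kdB????????????? -> prefix_len=3
Fragment 2: offset=3 data="ePVx" -> buffer=kdBePVx????????? -> prefix_len=7
Fragment 3: offset=11 data="FCtue" -> buffer=kdBePVx????FCtue -> prefix_len=7
Fragment 4: offset=7 data="MwzQ" -> buffer=kdBePVxMwzQFCtue -> prefix_len=16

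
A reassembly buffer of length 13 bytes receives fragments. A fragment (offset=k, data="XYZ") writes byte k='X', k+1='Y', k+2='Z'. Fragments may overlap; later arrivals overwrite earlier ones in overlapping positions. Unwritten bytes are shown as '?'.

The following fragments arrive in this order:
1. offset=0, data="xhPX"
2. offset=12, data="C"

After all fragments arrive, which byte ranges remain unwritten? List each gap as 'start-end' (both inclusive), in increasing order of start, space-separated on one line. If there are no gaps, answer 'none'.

Fragment 1: offset=0 len=4
Fragment 2: offset=12 len=1
Gaps: 4-11

Answer: 4-11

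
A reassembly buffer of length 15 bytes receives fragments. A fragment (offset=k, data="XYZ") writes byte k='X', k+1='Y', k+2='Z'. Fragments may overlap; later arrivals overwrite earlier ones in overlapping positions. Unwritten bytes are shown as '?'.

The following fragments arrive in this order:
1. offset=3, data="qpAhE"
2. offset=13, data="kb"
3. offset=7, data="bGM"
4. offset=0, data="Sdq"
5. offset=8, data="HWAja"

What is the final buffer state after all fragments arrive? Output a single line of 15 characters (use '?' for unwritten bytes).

Answer: SdqqpAhbHWAjakb

Derivation:
Fragment 1: offset=3 data="qpAhE" -> buffer=???qpAhE???????
Fragment 2: offset=13 data="kb" -> buffer=???qpAhE?????kb
Fragment 3: offset=7 data="bGM" -> buffer=???qpAhbGM???kb
Fragment 4: offset=0 data="Sdq" -> buffer=SdqqpAhbGM???kb
Fragment 5: offset=8 data="HWAja" -> buffer=SdqqpAhbHWAjakb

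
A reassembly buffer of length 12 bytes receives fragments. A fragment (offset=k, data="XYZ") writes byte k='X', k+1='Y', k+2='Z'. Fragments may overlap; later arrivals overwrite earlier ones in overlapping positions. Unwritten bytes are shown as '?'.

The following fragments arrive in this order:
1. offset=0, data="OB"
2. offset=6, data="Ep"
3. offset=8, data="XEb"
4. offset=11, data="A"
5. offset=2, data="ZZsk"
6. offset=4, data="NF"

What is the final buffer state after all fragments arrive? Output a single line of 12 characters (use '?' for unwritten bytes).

Fragment 1: offset=0 data="OB" -> buffer=OB??????????
Fragment 2: offset=6 data="Ep" -> buffer=OB????Ep????
Fragment 3: offset=8 data="XEb" -> buffer=OB????EpXEb?
Fragment 4: offset=11 data="A" -> buffer=OB????EpXEbA
Fragment 5: offset=2 data="ZZsk" -> buffer=OBZZskEpXEbA
Fragment 6: offset=4 data="NF" -> buffer=OBZZNFEpXEbA

Answer: OBZZNFEpXEbA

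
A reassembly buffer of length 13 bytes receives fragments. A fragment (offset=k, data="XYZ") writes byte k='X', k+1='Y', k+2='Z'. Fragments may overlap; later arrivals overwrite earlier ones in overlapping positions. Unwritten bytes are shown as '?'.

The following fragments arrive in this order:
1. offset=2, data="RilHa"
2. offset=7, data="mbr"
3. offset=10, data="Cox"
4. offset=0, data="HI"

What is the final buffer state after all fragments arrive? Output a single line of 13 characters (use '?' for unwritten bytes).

Answer: HIRilHambrCox

Derivation:
Fragment 1: offset=2 data="RilHa" -> buffer=??RilHa??????
Fragment 2: offset=7 data="mbr" -> buffer=??RilHambr???
Fragment 3: offset=10 data="Cox" -> buffer=??RilHambrCox
Fragment 4: offset=0 data="HI" -> buffer=HIRilHambrCox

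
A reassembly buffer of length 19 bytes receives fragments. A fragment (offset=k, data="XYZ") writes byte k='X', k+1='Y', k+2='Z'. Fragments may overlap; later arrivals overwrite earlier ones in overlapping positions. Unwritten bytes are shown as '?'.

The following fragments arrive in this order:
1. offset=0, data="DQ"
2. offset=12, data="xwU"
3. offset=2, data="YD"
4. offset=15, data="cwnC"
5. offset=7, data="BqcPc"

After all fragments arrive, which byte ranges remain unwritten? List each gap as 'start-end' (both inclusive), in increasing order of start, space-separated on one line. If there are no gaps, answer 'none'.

Fragment 1: offset=0 len=2
Fragment 2: offset=12 len=3
Fragment 3: offset=2 len=2
Fragment 4: offset=15 len=4
Fragment 5: offset=7 len=5
Gaps: 4-6

Answer: 4-6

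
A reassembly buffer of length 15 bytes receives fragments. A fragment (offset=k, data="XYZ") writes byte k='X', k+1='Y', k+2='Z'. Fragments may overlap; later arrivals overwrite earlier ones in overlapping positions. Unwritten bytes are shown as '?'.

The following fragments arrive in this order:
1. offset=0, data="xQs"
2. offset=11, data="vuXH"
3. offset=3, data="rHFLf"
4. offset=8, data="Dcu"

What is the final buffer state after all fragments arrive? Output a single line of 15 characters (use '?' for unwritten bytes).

Answer: xQsrHFLfDcuvuXH

Derivation:
Fragment 1: offset=0 data="xQs" -> buffer=xQs????????????
Fragment 2: offset=11 data="vuXH" -> buffer=xQs????????vuXH
Fragment 3: offset=3 data="rHFLf" -> buffer=xQsrHFLf???vuXH
Fragment 4: offset=8 data="Dcu" -> buffer=xQsrHFLfDcuvuXH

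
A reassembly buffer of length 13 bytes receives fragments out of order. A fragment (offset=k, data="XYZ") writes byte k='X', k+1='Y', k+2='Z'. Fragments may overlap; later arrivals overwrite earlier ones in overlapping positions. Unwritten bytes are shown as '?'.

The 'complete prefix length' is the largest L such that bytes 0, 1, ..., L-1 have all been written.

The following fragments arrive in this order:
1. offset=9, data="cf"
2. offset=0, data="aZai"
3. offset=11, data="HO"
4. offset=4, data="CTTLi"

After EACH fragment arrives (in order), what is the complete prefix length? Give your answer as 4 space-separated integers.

Answer: 0 4 4 13

Derivation:
Fragment 1: offset=9 data="cf" -> buffer=?????????cf?? -> prefix_len=0
Fragment 2: offset=0 data="aZai" -> buffer=aZai?????cf?? -> prefix_len=4
Fragment 3: offset=11 data="HO" -> buffer=aZai?????cfHO -> prefix_len=4
Fragment 4: offset=4 data="CTTLi" -> buffer=aZaiCTTLicfHO -> prefix_len=13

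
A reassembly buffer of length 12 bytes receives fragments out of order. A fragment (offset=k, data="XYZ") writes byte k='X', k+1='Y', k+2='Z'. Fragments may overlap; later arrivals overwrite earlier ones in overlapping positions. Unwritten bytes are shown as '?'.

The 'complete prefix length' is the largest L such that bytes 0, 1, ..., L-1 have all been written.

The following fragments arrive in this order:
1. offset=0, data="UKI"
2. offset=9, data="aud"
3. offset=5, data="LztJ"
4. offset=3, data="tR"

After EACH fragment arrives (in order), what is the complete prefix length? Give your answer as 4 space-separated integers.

Answer: 3 3 3 12

Derivation:
Fragment 1: offset=0 data="UKI" -> buffer=UKI????????? -> prefix_len=3
Fragment 2: offset=9 data="aud" -> buffer=UKI??????aud -> prefix_len=3
Fragment 3: offset=5 data="LztJ" -> buffer=UKI??LztJaud -> prefix_len=3
Fragment 4: offset=3 data="tR" -> buffer=UKItRLztJaud -> prefix_len=12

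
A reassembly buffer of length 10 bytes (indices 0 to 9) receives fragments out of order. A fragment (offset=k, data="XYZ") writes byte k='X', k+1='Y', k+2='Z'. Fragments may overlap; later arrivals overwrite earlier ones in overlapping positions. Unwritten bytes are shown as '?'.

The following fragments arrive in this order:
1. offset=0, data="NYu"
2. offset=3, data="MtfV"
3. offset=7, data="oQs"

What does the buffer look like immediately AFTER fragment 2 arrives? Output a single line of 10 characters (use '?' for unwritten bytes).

Fragment 1: offset=0 data="NYu" -> buffer=NYu???????
Fragment 2: offset=3 data="MtfV" -> buffer=NYuMtfV???

Answer: NYuMtfV???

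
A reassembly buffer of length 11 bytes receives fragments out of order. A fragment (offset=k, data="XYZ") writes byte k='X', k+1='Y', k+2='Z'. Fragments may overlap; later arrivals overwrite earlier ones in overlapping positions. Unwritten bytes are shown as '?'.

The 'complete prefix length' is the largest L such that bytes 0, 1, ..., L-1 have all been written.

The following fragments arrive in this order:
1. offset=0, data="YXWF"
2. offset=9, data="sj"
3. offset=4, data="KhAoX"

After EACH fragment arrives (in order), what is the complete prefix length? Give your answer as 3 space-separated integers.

Answer: 4 4 11

Derivation:
Fragment 1: offset=0 data="YXWF" -> buffer=YXWF??????? -> prefix_len=4
Fragment 2: offset=9 data="sj" -> buffer=YXWF?????sj -> prefix_len=4
Fragment 3: offset=4 data="KhAoX" -> buffer=YXWFKhAoXsj -> prefix_len=11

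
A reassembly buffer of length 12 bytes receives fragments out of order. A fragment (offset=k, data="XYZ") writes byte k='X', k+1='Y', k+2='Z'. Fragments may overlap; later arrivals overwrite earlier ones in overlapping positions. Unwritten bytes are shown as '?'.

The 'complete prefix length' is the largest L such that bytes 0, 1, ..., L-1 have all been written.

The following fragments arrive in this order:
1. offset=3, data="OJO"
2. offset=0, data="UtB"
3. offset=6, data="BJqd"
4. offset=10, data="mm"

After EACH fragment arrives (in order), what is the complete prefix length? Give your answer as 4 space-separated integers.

Answer: 0 6 10 12

Derivation:
Fragment 1: offset=3 data="OJO" -> buffer=???OJO?????? -> prefix_len=0
Fragment 2: offset=0 data="UtB" -> buffer=UtBOJO?????? -> prefix_len=6
Fragment 3: offset=6 data="BJqd" -> buffer=UtBOJOBJqd?? -> prefix_len=10
Fragment 4: offset=10 data="mm" -> buffer=UtBOJOBJqdmm -> prefix_len=12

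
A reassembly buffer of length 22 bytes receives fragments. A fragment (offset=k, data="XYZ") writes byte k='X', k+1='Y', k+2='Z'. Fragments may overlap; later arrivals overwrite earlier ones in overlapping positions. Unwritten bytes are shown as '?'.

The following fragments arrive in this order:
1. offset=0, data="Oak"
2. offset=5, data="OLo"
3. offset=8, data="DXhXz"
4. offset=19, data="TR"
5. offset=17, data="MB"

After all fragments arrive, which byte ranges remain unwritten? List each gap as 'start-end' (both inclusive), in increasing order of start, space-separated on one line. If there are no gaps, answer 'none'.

Answer: 3-4 13-16 21-21

Derivation:
Fragment 1: offset=0 len=3
Fragment 2: offset=5 len=3
Fragment 3: offset=8 len=5
Fragment 4: offset=19 len=2
Fragment 5: offset=17 len=2
Gaps: 3-4 13-16 21-21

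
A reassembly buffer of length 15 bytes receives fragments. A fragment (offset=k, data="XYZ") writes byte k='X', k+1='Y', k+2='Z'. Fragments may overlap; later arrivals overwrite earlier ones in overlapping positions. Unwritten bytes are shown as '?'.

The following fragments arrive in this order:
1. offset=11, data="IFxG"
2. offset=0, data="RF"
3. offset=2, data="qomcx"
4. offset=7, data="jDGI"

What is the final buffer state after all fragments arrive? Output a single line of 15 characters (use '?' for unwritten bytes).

Answer: RFqomcxjDGIIFxG

Derivation:
Fragment 1: offset=11 data="IFxG" -> buffer=???????????IFxG
Fragment 2: offset=0 data="RF" -> buffer=RF?????????IFxG
Fragment 3: offset=2 data="qomcx" -> buffer=RFqomcx????IFxG
Fragment 4: offset=7 data="jDGI" -> buffer=RFqomcxjDGIIFxG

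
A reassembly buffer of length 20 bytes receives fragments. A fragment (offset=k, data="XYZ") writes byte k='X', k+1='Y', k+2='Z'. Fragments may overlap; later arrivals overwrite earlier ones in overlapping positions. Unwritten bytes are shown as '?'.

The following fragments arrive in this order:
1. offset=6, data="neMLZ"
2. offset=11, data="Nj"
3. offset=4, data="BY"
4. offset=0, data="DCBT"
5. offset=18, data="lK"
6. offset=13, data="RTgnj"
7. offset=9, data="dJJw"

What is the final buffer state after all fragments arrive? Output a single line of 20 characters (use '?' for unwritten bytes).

Fragment 1: offset=6 data="neMLZ" -> buffer=??????neMLZ?????????
Fragment 2: offset=11 data="Nj" -> buffer=??????neMLZNj???????
Fragment 3: offset=4 data="BY" -> buffer=????BYneMLZNj???????
Fragment 4: offset=0 data="DCBT" -> buffer=DCBTBYneMLZNj???????
Fragment 5: offset=18 data="lK" -> buffer=DCBTBYneMLZNj?????lK
Fragment 6: offset=13 data="RTgnj" -> buffer=DCBTBYneMLZNjRTgnjlK
Fragment 7: offset=9 data="dJJw" -> buffer=DCBTBYneMdJJwRTgnjlK

Answer: DCBTBYneMdJJwRTgnjlK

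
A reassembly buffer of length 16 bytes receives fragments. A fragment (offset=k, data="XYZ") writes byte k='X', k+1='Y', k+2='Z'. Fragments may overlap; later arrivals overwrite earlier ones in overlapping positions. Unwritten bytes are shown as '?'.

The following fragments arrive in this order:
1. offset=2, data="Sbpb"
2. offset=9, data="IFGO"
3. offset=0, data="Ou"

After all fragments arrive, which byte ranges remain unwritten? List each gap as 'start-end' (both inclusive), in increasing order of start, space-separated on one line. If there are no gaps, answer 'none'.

Answer: 6-8 13-15

Derivation:
Fragment 1: offset=2 len=4
Fragment 2: offset=9 len=4
Fragment 3: offset=0 len=2
Gaps: 6-8 13-15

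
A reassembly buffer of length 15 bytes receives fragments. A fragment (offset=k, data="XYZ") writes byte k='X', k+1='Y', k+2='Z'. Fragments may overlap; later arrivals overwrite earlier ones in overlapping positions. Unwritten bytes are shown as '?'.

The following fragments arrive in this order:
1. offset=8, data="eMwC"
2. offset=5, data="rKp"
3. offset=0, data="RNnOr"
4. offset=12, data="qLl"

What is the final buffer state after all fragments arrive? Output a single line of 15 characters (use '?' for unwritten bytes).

Fragment 1: offset=8 data="eMwC" -> buffer=????????eMwC???
Fragment 2: offset=5 data="rKp" -> buffer=?????rKpeMwC???
Fragment 3: offset=0 data="RNnOr" -> buffer=RNnOrrKpeMwC???
Fragment 4: offset=12 data="qLl" -> buffer=RNnOrrKpeMwCqLl

Answer: RNnOrrKpeMwCqLl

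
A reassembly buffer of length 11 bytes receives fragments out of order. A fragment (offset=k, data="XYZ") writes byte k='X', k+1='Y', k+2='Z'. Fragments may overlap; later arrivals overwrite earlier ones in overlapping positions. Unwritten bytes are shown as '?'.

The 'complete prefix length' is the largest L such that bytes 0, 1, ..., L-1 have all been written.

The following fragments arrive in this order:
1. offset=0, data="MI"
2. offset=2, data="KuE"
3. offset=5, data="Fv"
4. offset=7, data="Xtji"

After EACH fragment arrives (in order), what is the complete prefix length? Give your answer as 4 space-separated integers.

Answer: 2 5 7 11

Derivation:
Fragment 1: offset=0 data="MI" -> buffer=MI????????? -> prefix_len=2
Fragment 2: offset=2 data="KuE" -> buffer=MIKuE?????? -> prefix_len=5
Fragment 3: offset=5 data="Fv" -> buffer=MIKuEFv???? -> prefix_len=7
Fragment 4: offset=7 data="Xtji" -> buffer=MIKuEFvXtji -> prefix_len=11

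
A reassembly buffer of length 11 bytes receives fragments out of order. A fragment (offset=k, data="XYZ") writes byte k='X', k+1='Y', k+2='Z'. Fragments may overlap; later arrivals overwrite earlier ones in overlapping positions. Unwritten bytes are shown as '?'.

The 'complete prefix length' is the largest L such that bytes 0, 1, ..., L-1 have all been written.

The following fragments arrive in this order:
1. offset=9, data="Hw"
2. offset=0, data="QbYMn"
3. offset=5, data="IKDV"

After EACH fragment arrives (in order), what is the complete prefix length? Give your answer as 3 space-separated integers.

Answer: 0 5 11

Derivation:
Fragment 1: offset=9 data="Hw" -> buffer=?????????Hw -> prefix_len=0
Fragment 2: offset=0 data="QbYMn" -> buffer=QbYMn????Hw -> prefix_len=5
Fragment 3: offset=5 data="IKDV" -> buffer=QbYMnIKDVHw -> prefix_len=11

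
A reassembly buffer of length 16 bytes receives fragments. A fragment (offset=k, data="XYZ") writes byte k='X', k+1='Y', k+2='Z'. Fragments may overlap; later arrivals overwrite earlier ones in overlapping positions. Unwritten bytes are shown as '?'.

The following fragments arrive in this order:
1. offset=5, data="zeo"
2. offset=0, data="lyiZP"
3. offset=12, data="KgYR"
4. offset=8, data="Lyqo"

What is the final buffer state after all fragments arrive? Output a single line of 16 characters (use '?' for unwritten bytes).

Fragment 1: offset=5 data="zeo" -> buffer=?????zeo????????
Fragment 2: offset=0 data="lyiZP" -> buffer=lyiZPzeo????????
Fragment 3: offset=12 data="KgYR" -> buffer=lyiZPzeo????KgYR
Fragment 4: offset=8 data="Lyqo" -> buffer=lyiZPzeoLyqoKgYR

Answer: lyiZPzeoLyqoKgYR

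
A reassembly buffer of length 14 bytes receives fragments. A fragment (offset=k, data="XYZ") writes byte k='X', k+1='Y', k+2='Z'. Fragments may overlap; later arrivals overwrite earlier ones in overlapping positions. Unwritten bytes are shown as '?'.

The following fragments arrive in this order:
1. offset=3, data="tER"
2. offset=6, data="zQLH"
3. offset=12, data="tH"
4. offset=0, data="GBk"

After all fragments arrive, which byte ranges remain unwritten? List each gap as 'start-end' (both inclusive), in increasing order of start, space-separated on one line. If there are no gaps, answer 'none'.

Fragment 1: offset=3 len=3
Fragment 2: offset=6 len=4
Fragment 3: offset=12 len=2
Fragment 4: offset=0 len=3
Gaps: 10-11

Answer: 10-11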